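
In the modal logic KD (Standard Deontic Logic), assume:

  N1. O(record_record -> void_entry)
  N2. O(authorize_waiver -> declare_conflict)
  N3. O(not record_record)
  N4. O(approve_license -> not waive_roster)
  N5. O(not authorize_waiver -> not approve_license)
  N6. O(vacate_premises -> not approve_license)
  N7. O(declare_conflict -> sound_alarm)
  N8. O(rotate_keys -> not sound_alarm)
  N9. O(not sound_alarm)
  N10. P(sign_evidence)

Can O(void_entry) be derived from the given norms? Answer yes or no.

Premise 1 is O(record_record -> void_entry), but O(record_record) is not derivable from the premises, so it does not yield O(void_entry).
No other premise forces O(void_entry). An ideal world satisfying every premise can still have void_entry false, so O(void_entry) is not derivable.

No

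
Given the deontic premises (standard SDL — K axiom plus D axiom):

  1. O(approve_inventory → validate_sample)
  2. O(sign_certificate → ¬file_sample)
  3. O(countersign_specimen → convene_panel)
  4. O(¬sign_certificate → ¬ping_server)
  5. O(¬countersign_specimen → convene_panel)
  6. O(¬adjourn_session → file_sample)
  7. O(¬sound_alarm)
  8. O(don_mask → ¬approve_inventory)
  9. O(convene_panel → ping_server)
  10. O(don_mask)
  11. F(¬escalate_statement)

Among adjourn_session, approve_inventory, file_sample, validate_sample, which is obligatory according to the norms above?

Premises 3 and 5 cover both cases: O(countersign_specimen → convene_panel) and O(¬countersign_specimen → convene_panel). Since countersign_specimen ∨ ¬countersign_specimen is a tautology, O(convene_panel) follows.
With premise 9, O(convene_panel → ping_server), the K-axiom yields O(ping_server).
Premise 4 is O(¬sign_certificate → ¬ping_server); contrapositively O(ping_server → sign_certificate). Since O(ping_server) holds, K gives O(sign_certificate).
Applying K to premise 2 (O(sign_certificate → ¬file_sample)) and O(sign_certificate) yields O(¬file_sample).
Premise 6, O(¬adjourn_session → file_sample), contraposes to O(¬file_sample → adjourn_session); with O(¬file_sample) we get O(adjourn_session).
So O(adjourn_session) holds — adjourn_session is obligatory. None of the other listed options is made obligatory by any chain of premises.

adjourn_session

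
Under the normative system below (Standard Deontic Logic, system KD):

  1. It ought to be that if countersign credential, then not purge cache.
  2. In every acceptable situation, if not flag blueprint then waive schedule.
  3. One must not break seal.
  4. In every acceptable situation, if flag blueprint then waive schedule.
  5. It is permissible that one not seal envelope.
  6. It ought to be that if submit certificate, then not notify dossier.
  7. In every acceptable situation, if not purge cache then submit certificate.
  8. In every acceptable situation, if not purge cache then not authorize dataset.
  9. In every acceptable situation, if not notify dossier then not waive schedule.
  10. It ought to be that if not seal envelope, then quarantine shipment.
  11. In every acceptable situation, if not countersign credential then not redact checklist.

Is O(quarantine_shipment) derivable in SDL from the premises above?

Premise 10 is O(¬seal_envelope → quarantine_shipment), but O(¬seal_envelope) is not derivable from the premises (the permission P(¬seal_envelope) asserts only ¬O(seal_envelope), not O(¬seal_envelope)), so it does not yield O(quarantine_shipment).
No other premise forces O(quarantine_shipment). An ideal world satisfying every premise can still have quarantine_shipment false, so O(quarantine_shipment) is not derivable.

No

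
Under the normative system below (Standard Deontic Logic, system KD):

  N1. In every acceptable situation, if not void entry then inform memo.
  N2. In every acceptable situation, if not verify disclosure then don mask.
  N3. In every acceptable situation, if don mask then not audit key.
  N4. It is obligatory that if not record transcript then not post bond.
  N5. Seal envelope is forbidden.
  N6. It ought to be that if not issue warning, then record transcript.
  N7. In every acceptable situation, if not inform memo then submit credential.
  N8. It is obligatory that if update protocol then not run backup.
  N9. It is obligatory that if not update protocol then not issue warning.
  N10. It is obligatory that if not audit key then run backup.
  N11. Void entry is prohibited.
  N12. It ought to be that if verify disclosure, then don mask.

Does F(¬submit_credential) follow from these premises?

Premise 7 is O(¬inform_memo → submit_credential), but O(¬inform_memo) is not derivable from the premises, so it does not yield O(submit_credential).
No other premise forces O(submit_credential). An ideal world satisfying every premise can still have ¬submit_credential true, so F(¬submit_credential) is not derivable.

No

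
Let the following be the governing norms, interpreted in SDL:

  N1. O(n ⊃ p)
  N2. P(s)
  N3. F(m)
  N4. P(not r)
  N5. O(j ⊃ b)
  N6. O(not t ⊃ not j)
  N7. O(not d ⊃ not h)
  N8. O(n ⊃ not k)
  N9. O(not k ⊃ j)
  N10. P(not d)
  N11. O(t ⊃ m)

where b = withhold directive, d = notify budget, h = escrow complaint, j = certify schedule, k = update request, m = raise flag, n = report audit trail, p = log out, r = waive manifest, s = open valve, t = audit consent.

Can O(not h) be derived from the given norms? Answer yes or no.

Premise 7 is O(not d ⊃ not h), but O(not d) is not derivable from the premises (the permission P(not d) asserts only not O(d), not O(not d)), so it does not yield O(not h).
No other premise forces O(not h). An ideal world satisfying every premise can still have not h false, so O(not h) is not derivable.

No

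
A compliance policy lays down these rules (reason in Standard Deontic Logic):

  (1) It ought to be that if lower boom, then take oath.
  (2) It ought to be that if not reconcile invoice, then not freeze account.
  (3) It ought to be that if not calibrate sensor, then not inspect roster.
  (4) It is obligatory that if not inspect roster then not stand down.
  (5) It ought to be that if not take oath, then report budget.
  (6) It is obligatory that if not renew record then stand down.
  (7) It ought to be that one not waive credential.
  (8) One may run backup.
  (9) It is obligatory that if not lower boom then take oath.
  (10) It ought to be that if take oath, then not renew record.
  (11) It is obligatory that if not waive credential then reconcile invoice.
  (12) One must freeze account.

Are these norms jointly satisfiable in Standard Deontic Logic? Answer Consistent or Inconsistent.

Premise 2 is O(¬reconcile_invoice → ¬freeze_account), but O(¬reconcile_invoice) is not derivable from the premises, so it does not yield O(¬freeze_account).
So O(¬freeze_account) is not derivable, and the apparent clash with O(freeze_account) does not arise.
A world satisfying every obligation exists (e.g. calibrate_sensor=true, freeze_account=true, inspect_roster=true, lower_boom=false, reconcile_invoice=true, renew_record=false, report_budget=false, run_backup=false, stand_down=true, take_oath=true, waive_credential=false); no atom is both obligatory and forbidden, so the set is consistent.

Consistent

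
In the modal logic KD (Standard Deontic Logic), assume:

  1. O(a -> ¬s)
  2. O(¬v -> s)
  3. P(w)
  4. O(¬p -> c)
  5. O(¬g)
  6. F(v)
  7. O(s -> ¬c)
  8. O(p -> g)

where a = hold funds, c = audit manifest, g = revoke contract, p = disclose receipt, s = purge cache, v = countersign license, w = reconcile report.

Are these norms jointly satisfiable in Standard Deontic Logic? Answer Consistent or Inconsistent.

Premise 5 states O(¬g) outright.
Premise 8 is O(p -> g); contrapositively O(¬g -> ¬p). Since O(¬g) holds, K gives O(¬p).
Applying K to premise 4 (O(¬p -> c)) and O(¬p) yields O(c).
The contrapositive of premise 7 (O(s -> ¬c)) is O(c -> ¬s), and O(c) is already established, so O(¬s).
The contrapositive of premise 2 (O(¬v -> s)) is O(¬s -> v), and O(¬s) is already established, so O(v).
However, F(v) at premise 6 amounts to O(¬v).
We now have both O(v) and O(¬v) — v is simultaneously obligatory and forbidden, violating the D-axiom.

Inconsistent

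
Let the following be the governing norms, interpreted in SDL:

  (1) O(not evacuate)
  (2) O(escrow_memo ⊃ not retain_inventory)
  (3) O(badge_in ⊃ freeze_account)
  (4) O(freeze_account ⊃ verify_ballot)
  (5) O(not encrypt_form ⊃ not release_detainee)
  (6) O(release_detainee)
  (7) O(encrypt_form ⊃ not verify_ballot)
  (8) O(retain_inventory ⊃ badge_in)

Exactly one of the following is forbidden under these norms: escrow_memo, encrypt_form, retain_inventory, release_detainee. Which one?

retain_inventory

Premise 6 states O(release_detainee) outright.
Premise 5 is O(not encrypt_form ⊃ not release_detainee); contrapositively O(release_detainee ⊃ encrypt_form). Since O(release_detainee) holds, K gives O(encrypt_form).
Applying K to premise 7 (O(encrypt_form ⊃ not verify_ballot)) and O(encrypt_form) yields O(not verify_ballot).
The contrapositive of premise 4 (O(freeze_account ⊃ verify_ballot)) is O(not verify_ballot ⊃ not freeze_account), and O(not verify_ballot) is already established, so O(not freeze_account).
The contrapositive of premise 3 (O(badge_in ⊃ freeze_account)) is O(not freeze_account ⊃ not badge_in), and O(not freeze_account) is already established, so O(not badge_in).
Premise 8, O(retain_inventory ⊃ badge_in), contraposes to O(not badge_in ⊃ not retain_inventory); with O(not badge_in) we get O(not retain_inventory).
So O(not retain_inventory) holds, i.e. retain_inventory is forbidden. None of the other listed options is forbidden under the premises.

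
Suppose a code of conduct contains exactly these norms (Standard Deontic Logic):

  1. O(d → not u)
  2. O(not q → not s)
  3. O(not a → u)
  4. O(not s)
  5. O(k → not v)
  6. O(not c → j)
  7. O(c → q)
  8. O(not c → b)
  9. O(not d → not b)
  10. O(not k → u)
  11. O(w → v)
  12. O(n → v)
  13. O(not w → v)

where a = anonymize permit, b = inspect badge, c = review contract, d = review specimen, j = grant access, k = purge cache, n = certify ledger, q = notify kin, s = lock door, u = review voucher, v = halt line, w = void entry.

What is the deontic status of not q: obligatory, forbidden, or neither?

Forbidden

Premises 13 and 11 cover both cases: O(not w → v) and O(w → v). Since not w ∨ w is a tautology, O(v) follows.
Premise 5, O(k → not v), contraposes to O(v → not k); with O(v) we get O(not k).
From O(not k) and premise 10, O(not k → u), we obtain O(u).
Premise 1 is O(d → not u); contrapositively O(u → not d). Since O(u) holds, K gives O(not d).
From O(not d) and premise 9, O(not d → not b), we obtain O(not b).
The contrapositive of premise 8 (O(not c → b)) is O(not b → c), and O(not b) is already established, so O(c).
From O(c) and premise 7, O(c → q), we obtain O(q).
Premises 2, 3, 4, 6, 12 do not contribute to this derivation.
Thus O(q), which is F(not q): not q is forbidden.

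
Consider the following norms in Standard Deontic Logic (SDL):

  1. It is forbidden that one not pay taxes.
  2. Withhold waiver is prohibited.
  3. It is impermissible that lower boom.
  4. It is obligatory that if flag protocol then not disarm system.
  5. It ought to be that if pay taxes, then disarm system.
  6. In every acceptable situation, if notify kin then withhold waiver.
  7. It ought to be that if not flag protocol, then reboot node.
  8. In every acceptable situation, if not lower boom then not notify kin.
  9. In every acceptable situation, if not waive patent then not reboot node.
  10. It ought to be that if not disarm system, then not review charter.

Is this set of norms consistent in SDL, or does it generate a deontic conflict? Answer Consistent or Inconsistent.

Consistent

Premise 6 is O(notify_kin → withhold_waiver), but O(notify_kin) is not derivable from the premises, so it does not yield O(withhold_waiver).
So O(withhold_waiver) is not derivable, and the apparent clash with O(¬withhold_waiver) does not arise.
A world satisfying every obligation exists (e.g. disarm_system=true, flag_protocol=false, lower_boom=false, notify_kin=false, pay_taxes=true, reboot_node=true, review_charter=false, waive_patent=true, withhold_waiver=false); no atom is both obligatory and forbidden, so the set is consistent.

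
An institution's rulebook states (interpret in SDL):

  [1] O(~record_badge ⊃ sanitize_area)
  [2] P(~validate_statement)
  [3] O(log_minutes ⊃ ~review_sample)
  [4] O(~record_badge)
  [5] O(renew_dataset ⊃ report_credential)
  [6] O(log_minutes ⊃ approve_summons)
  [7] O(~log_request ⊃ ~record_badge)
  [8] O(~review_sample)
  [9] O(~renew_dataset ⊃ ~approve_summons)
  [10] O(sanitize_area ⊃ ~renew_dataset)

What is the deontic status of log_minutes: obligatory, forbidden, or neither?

Premise 4 states O(~record_badge) outright.
With premise 1, O(~record_badge ⊃ sanitize_area), the K-axiom yields O(sanitize_area).
Applying K to premise 10 (O(sanitize_area ⊃ ~renew_dataset)) and O(sanitize_area) yields O(~renew_dataset).
Applying K to premise 9 (O(~renew_dataset ⊃ ~approve_summons)) and O(~renew_dataset) yields O(~approve_summons).
Premise 6, O(log_minutes ⊃ approve_summons), contraposes to O(~approve_summons ⊃ ~log_minutes); with O(~approve_summons) we get O(~log_minutes).
Premises 2, 3, 5, 7, 8 do not contribute to this derivation.
Thus O(~log_minutes), which is F(log_minutes): log_minutes is forbidden.

Forbidden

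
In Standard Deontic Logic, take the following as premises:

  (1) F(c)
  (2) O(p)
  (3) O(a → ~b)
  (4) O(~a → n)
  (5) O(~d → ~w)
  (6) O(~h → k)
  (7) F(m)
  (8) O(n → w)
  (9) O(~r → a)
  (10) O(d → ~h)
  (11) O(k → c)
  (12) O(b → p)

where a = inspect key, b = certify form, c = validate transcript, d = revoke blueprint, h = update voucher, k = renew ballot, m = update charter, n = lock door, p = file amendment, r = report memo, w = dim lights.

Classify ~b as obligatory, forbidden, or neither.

Obligatory

F(c) at premise 1 means O(~c).
Premise 11, O(k → c), contraposes to O(~c → ~k); with O(~c) we get O(~k).
Premise 6, O(~h → k), contraposes to O(~k → h); with O(~k) we get O(h).
Premise 10, O(d → ~h), contraposes to O(h → ~d); with O(h) we get O(~d).
With premise 5, O(~d → ~w), the K-axiom yields O(~w).
Premise 8 is O(n → w); contrapositively O(~w → ~n). Since O(~w) holds, K gives O(~n).
Premise 4 is O(~a → n); contrapositively O(~n → a). Since O(~n) holds, K gives O(a).
From O(a) and premise 3, O(a → ~b), we obtain O(~b).
Premises 2, 7, 9, 12 do not contribute to this derivation.
Hence ~b is obligatory.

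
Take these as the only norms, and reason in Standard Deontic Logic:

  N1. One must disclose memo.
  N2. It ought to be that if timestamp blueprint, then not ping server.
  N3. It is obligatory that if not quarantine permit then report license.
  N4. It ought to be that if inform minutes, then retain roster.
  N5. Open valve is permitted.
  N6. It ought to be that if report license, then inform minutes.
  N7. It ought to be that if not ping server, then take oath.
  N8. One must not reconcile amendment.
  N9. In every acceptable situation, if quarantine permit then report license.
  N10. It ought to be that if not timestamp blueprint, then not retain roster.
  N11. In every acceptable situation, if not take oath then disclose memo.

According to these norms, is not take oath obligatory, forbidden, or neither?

Forbidden

Premises 3 and 9 cover both cases: O(¬quarantine_permit → report_license) and O(quarantine_permit → report_license). Since ¬quarantine_permit ∨ quarantine_permit is a tautology, O(report_license) follows.
With premise 6, O(report_license → inform_minutes), the K-axiom yields O(inform_minutes).
Premise 4 is O(inform_minutes → retain_roster); since O(inform_minutes), deontic closure gives O(retain_roster).
Premise 10, O(¬timestamp_blueprint → ¬retain_roster), contraposes to O(retain_roster → timestamp_blueprint); with O(retain_roster) we get O(timestamp_blueprint).
With premise 2, O(timestamp_blueprint → ¬ping_server), the K-axiom yields O(¬ping_server).
Applying K to premise 7 (O(¬ping_server → take_oath)) and O(¬ping_server) yields O(take_oath).
Premises 1, 5, 8, 11 do not contribute to this derivation.
Thus O(take_oath), which is F(¬take_oath): ¬take_oath is forbidden.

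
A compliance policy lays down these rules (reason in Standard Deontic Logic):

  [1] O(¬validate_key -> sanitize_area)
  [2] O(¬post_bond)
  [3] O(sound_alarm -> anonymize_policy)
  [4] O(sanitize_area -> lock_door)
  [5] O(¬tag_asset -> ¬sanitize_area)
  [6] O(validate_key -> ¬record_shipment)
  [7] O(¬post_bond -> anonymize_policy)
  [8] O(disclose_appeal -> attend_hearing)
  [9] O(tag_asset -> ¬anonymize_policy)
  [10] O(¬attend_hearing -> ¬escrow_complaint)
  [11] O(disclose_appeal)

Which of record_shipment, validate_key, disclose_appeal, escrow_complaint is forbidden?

From premise 2 we have O(¬post_bond).
From O(¬post_bond) and premise 7, O(¬post_bond -> anonymize_policy), we obtain O(anonymize_policy).
Premise 9, O(tag_asset -> ¬anonymize_policy), contraposes to O(anonymize_policy -> ¬tag_asset); with O(anonymize_policy) we get O(¬tag_asset).
With premise 5, O(¬tag_asset -> ¬sanitize_area), the K-axiom yields O(¬sanitize_area).
Premise 1 is O(¬validate_key -> sanitize_area); contrapositively O(¬sanitize_area -> validate_key). Since O(¬sanitize_area) holds, K gives O(validate_key).
From O(validate_key) and premise 6, O(validate_key -> ¬record_shipment), we obtain O(¬record_shipment).
So O(¬record_shipment) holds, i.e. record_shipment is forbidden. None of the other listed options is forbidden under the premises.

record_shipment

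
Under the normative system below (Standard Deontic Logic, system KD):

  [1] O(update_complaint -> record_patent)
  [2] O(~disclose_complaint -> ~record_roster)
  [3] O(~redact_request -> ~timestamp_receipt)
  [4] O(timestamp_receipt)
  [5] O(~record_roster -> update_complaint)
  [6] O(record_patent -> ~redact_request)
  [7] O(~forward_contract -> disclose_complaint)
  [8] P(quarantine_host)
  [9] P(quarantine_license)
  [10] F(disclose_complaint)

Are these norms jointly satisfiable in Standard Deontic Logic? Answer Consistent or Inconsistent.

Premise 4 states O(timestamp_receipt) outright.
Premise 3 is O(~redact_request -> ~timestamp_receipt); contrapositively O(timestamp_receipt -> redact_request). Since O(timestamp_receipt) holds, K gives O(redact_request).
The contrapositive of premise 6 (O(record_patent -> ~redact_request)) is O(redact_request -> ~record_patent), and O(redact_request) is already established, so O(~record_patent).
The contrapositive of premise 1 (O(update_complaint -> record_patent)) is O(~record_patent -> ~update_complaint), and O(~record_patent) is already established, so O(~update_complaint).
Premise 5, O(~record_roster -> update_complaint), contraposes to O(~update_complaint -> record_roster); with O(~update_complaint) we get O(record_roster).
Premise 2 is O(~disclose_complaint -> ~record_roster); contrapositively O(record_roster -> disclose_complaint). Since O(record_roster) holds, K gives O(disclose_complaint).
However, F(disclose_complaint) at premise 10 amounts to O(~disclose_complaint).
We now have both O(disclose_complaint) and O(~disclose_complaint) — disclose_complaint is simultaneously obligatory and forbidden, violating the D-axiom.

Inconsistent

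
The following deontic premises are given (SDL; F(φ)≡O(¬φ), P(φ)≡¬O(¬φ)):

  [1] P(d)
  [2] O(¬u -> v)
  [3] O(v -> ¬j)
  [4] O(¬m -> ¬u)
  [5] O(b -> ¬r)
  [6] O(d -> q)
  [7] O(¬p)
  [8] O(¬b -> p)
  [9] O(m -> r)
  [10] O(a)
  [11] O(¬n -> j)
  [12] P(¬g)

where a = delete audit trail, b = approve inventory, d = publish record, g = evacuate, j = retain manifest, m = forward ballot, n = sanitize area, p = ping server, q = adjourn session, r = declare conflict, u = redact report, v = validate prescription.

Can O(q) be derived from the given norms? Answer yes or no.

No

Premise 6 is O(d -> q), but O(d) is not derivable from the premises (the permission P(d) asserts only ¬O(¬d), not O(d)), so it does not yield O(q).
No other premise forces O(q). An ideal world satisfying every premise can still have q false, so O(q) is not derivable.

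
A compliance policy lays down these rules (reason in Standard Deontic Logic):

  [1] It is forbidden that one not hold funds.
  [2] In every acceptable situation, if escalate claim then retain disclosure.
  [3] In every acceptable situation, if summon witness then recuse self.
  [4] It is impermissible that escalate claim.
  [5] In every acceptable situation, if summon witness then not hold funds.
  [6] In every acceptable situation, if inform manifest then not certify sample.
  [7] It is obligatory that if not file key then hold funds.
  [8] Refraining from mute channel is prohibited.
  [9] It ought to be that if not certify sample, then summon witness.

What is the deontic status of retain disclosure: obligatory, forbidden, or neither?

Neither

Premise 2 is O(escalate_claim → retain_disclosure), but O(escalate_claim) is not derivable from the premises, so it does not yield O(retain_disclosure).
No premise or chain of K-axiom applications forces O(retain_disclosure), and none forces O(¬retain_disclosure). So retain_disclosure is neither obligatory nor forbidden under these norms.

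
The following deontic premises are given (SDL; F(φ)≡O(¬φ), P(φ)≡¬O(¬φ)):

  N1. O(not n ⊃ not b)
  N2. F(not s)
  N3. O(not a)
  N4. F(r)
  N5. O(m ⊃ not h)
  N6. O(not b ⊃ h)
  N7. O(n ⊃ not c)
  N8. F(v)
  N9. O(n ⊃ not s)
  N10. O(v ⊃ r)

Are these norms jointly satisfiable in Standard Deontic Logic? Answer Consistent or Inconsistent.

Premise 10 is O(v ⊃ r), but O(v) is not derivable from the premises, so it does not yield O(r).
So O(r) is not derivable, and the apparent clash with O(not r) does not arise.
A world satisfying every obligation exists (e.g. a=false, b=false, c=false, h=true, m=false, n=false, r=false, s=true, v=false); no atom is both obligatory and forbidden, so the set is consistent.

Consistent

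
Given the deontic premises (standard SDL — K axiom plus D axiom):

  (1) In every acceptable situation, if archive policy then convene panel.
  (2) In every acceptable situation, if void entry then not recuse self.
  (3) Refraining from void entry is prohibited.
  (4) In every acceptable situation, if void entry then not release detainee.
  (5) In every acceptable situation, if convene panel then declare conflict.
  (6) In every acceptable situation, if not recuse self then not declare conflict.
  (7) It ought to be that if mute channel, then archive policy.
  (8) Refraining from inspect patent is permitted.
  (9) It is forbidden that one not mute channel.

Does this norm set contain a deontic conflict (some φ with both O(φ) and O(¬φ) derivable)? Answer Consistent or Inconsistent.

Premise 9, F(¬mute_channel), is equivalent to O(mute_channel).
Applying K to premise 7 (O(mute_channel → archive_policy)) and O(mute_channel) yields O(archive_policy).
From O(archive_policy) and premise 1, O(archive_policy → convene_panel), we obtain O(convene_panel).
Premise 5 is O(convene_panel → declare_conflict); since O(convene_panel), deontic closure gives O(declare_conflict).
Premise 6, O(¬recuse_self → ¬declare_conflict), contraposes to O(declare_conflict → recuse_self); with O(declare_conflict) we get O(recuse_self).
Premise 2 is O(void_entry → ¬recuse_self); contrapositively O(recuse_self → ¬void_entry). Since O(recuse_self) holds, K gives O(¬void_entry).
But premise 3, F(¬void_entry), means O(void_entry).
We now have both O(¬void_entry) and O(void_entry) — void_entry is simultaneously obligatory and forbidden, violating the D-axiom.

Inconsistent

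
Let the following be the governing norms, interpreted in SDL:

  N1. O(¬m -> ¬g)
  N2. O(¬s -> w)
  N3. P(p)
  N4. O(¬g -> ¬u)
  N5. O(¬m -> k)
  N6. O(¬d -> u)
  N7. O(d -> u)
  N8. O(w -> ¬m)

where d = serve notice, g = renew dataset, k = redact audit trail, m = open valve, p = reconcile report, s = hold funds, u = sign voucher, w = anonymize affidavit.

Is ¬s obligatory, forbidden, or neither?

Premises 6 and 7 are O(¬d -> u) and O(d -> u); every ideal world satisfies ¬d or d, so in either case u holds — hence O(u).
Premise 4 is O(¬g -> ¬u); contrapositively O(u -> g). Since O(u) holds, K gives O(g).
Premise 1 is O(¬m -> ¬g); contrapositively O(g -> m). Since O(g) holds, K gives O(m).
Premise 8, O(w -> ¬m), contraposes to O(m -> ¬w); with O(m) we get O(¬w).
Premise 2, O(¬s -> w), contraposes to O(¬w -> s); with O(¬w) we get O(s).
Premises 3, 5 do not contribute to this derivation.
Thus O(s), which is F(¬s): ¬s is forbidden.

Forbidden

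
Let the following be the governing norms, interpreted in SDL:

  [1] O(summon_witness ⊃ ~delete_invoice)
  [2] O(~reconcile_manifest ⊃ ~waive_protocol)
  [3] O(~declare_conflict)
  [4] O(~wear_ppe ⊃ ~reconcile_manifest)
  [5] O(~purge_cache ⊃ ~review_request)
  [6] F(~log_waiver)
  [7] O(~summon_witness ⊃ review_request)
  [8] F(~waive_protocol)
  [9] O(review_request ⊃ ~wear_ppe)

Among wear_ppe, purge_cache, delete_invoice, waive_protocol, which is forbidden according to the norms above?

F(~waive_protocol) at premise 8 means O(waive_protocol).
Premise 2, O(~reconcile_manifest ⊃ ~waive_protocol), contraposes to O(waive_protocol ⊃ reconcile_manifest); with O(waive_protocol) we get O(reconcile_manifest).
Premise 4, O(~wear_ppe ⊃ ~reconcile_manifest), contraposes to O(reconcile_manifest ⊃ wear_ppe); with O(reconcile_manifest) we get O(wear_ppe).
Premise 9 is O(review_request ⊃ ~wear_ppe); contrapositively O(wear_ppe ⊃ ~review_request). Since O(wear_ppe) holds, K gives O(~review_request).
Premise 7, O(~summon_witness ⊃ review_request), contraposes to O(~review_request ⊃ summon_witness); with O(~review_request) we get O(summon_witness).
From O(summon_witness) and premise 1, O(summon_witness ⊃ ~delete_invoice), we obtain O(~delete_invoice).
So O(~delete_invoice) holds, i.e. delete_invoice is forbidden. None of the other listed options is forbidden under the premises.

delete_invoice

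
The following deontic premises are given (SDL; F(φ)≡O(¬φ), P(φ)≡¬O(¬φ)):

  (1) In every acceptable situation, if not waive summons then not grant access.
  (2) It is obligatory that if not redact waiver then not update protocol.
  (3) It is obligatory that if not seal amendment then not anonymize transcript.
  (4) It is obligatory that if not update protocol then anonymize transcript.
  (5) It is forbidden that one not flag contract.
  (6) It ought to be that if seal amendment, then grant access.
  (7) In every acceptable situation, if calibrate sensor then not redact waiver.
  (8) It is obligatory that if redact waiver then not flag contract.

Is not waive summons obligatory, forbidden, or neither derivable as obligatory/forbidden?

F(¬flag_contract) at premise 5 means O(flag_contract).
Premise 8, O(redact_waiver → ¬flag_contract), contraposes to O(flag_contract → ¬redact_waiver); with O(flag_contract) we get O(¬redact_waiver).
From O(¬redact_waiver) and premise 2, O(¬redact_waiver → ¬update_protocol), we obtain O(¬update_protocol).
Premise 4 is O(¬update_protocol → anonymize_transcript); since O(¬update_protocol), deontic closure gives O(anonymize_transcript).
Premise 3 is O(¬seal_amendment → ¬anonymize_transcript); contrapositively O(anonymize_transcript → seal_amendment). Since O(anonymize_transcript) holds, K gives O(seal_amendment).
Premise 6 is O(seal_amendment → grant_access); since O(seal_amendment), deontic closure gives O(grant_access).
The contrapositive of premise 1 (O(¬waive_summons → ¬grant_access)) is O(grant_access → waive_summons), and O(grant_access) is already established, so O(waive_summons).
Premise 7 does not contribute to this derivation.
Thus O(waive_summons), which is F(¬waive_summons): ¬waive_summons is forbidden.

Forbidden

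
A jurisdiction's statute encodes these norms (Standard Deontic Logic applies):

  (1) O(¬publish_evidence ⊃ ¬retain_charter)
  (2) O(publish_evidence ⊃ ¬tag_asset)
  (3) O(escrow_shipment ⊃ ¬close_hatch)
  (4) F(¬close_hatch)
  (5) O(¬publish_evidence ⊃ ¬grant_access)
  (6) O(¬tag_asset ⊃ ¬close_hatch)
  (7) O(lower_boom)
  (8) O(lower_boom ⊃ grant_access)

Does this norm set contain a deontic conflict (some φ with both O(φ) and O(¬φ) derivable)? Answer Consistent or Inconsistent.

Inconsistent

From premise 7 we have O(lower_boom).
With premise 8, O(lower_boom ⊃ grant_access), the K-axiom yields O(grant_access).
Premise 5, O(¬publish_evidence ⊃ ¬grant_access), contraposes to O(grant_access ⊃ publish_evidence); with O(grant_access) we get O(publish_evidence).
Premise 2 is O(publish_evidence ⊃ ¬tag_asset); since O(publish_evidence), deontic closure gives O(¬tag_asset).
From O(¬tag_asset) and premise 6, O(¬tag_asset ⊃ ¬close_hatch), we obtain O(¬close_hatch).
But premise 4, F(¬close_hatch), means O(close_hatch).
We now have both O(¬close_hatch) and O(close_hatch) — close_hatch is simultaneously obligatory and forbidden, violating the D-axiom.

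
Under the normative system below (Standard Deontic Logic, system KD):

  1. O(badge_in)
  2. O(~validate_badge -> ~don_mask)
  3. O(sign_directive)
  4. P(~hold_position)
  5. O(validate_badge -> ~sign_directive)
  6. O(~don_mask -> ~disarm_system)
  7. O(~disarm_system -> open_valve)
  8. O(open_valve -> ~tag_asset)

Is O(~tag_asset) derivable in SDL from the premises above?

Premise 3 gives O(sign_directive).
Premise 5 is O(validate_badge -> ~sign_directive); contrapositively O(sign_directive -> ~validate_badge). Since O(sign_directive) holds, K gives O(~validate_badge).
Premise 2 is O(~validate_badge -> ~don_mask); since O(~validate_badge), deontic closure gives O(~don_mask).
Premise 6 is O(~don_mask -> ~disarm_system); since O(~don_mask), deontic closure gives O(~disarm_system).
With premise 7, O(~disarm_system -> open_valve), the K-axiom yields O(open_valve).
With premise 8, O(open_valve -> ~tag_asset), the K-axiom yields O(~tag_asset).
Premises 1, 4 do not contribute to this derivation.
So O(~tag_asset) follows.

Yes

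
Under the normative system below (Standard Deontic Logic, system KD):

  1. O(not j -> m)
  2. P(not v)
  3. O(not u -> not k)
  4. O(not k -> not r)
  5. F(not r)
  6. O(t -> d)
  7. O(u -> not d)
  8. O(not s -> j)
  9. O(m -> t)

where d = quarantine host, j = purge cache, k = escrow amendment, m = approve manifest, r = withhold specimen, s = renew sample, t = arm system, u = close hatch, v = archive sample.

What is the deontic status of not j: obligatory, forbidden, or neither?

Forbidden

F(not r) at premise 5 means O(r).
The contrapositive of premise 4 (O(not k -> not r)) is O(r -> k), and O(r) is already established, so O(k).
Premise 3, O(not u -> not k), contraposes to O(k -> u); with O(k) we get O(u).
From O(u) and premise 7, O(u -> not d), we obtain O(not d).
Premise 6 is O(t -> d); contrapositively O(not d -> not t). Since O(not d) holds, K gives O(not t).
Premise 9 is O(m -> t); contrapositively O(not t -> not m). Since O(not t) holds, K gives O(not m).
Premise 1 is O(not j -> m); contrapositively O(not m -> j). Since O(not m) holds, K gives O(j).
Premises 2, 8 do not contribute to this derivation.
Thus O(j), which is F(not j): not j is forbidden.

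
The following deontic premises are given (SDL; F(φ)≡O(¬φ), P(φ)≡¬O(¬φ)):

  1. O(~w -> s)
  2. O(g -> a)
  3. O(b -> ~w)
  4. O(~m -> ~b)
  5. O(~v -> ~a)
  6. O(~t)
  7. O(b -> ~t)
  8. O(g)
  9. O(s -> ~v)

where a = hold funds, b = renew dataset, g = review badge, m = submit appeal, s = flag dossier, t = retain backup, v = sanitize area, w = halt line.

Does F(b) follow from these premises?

Premise 8 gives O(g).
Applying K to premise 2 (O(g -> a)) and O(g) yields O(a).
The contrapositive of premise 5 (O(~v -> ~a)) is O(a -> v), and O(a) is already established, so O(v).
Premise 9, O(s -> ~v), contraposes to O(v -> ~s); with O(v) we get O(~s).
Premise 1 is O(~w -> s); contrapositively O(~s -> w). Since O(~s) holds, K gives O(w).
Premise 3 is O(b -> ~w); contrapositively O(w -> ~b). Since O(w) holds, K gives O(~b).
Premises 4, 6, 7 do not contribute to this derivation.
So O(~b) holds, i.e. F(b). The claim follows.

Yes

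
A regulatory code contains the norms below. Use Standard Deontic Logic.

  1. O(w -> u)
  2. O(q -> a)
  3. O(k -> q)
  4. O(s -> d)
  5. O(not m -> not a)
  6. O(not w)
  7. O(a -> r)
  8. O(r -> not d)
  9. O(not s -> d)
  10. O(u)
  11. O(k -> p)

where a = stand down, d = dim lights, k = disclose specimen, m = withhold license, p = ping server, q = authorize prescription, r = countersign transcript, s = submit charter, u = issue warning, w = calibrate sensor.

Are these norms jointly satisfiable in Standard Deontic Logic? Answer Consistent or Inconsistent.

Consistent

Premise 1 is O(w -> u); even if O(u) held, inferring O(w) would be affirming the consequent — invalid.
So O(w) is not derivable, and the apparent clash with O(not w) does not arise.
A world satisfying every obligation exists (e.g. a=false, d=true, k=false, m=false, p=false, q=false, r=false, s=false, u=true, w=false); no atom is both obligatory and forbidden, so the set is consistent.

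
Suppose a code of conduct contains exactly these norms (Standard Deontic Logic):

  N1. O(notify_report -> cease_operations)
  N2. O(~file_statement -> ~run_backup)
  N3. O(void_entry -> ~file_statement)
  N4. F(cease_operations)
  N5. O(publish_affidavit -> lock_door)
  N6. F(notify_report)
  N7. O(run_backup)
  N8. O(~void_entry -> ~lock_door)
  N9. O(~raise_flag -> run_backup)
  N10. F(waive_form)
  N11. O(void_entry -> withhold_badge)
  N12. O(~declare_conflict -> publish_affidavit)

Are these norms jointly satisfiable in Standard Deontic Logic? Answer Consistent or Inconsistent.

Consistent

Premise 1 is O(notify_report -> cease_operations), but O(notify_report) is not derivable from the premises, so it does not yield O(cease_operations).
So O(cease_operations) is not derivable, and the apparent clash with O(~cease_operations) does not arise.
A world satisfying every obligation exists (e.g. cease_operations=false, declare_conflict=true, file_statement=true, lock_door=false, notify_report=false, publish_affidavit=false, raise_flag=false, run_backup=true, void_entry=false, waive_form=false, withhold_badge=false); no atom is both obligatory and forbidden, so the set is consistent.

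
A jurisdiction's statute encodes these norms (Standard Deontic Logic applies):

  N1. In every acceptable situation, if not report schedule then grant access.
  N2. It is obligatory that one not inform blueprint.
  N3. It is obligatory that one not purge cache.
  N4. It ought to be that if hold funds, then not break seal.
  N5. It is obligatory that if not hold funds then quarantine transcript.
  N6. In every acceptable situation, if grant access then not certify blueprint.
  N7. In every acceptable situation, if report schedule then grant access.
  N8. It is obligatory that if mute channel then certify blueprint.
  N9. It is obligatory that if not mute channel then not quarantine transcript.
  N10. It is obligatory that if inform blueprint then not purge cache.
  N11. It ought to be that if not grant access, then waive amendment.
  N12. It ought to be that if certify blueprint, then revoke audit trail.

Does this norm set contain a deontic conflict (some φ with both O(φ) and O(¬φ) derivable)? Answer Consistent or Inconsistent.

Consistent

Premise 10 is O(inform_blueprint → ¬purge_cache); even if O(¬purge_cache) held, inferring O(inform_blueprint) would be affirming the consequent — invalid.
So O(inform_blueprint) is not derivable, and the apparent clash with O(¬inform_blueprint) does not arise.
A world satisfying every obligation exists (e.g. break_seal=false, certify_blueprint=false, grant_access=true, hold_funds=true, inform_blueprint=false, mute_channel=false, purge_cache=false, quarantine_transcript=false, report_schedule=false, revoke_audit_trail=false, waive_amendment=false); no atom is both obligatory and forbidden, so the set is consistent.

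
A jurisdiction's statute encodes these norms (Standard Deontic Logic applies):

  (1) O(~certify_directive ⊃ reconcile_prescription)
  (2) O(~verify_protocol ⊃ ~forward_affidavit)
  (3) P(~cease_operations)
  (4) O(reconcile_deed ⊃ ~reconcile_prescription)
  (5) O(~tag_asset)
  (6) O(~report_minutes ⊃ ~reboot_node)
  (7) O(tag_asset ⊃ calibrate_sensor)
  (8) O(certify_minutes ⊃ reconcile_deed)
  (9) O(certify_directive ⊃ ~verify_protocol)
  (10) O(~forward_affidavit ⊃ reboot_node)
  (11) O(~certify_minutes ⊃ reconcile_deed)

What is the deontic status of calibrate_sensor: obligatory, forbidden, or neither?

Neither

Premise 7 is O(tag_asset ⊃ calibrate_sensor), but O(tag_asset) is not derivable from the premises, so it does not yield O(calibrate_sensor).
No premise or chain of K-axiom applications forces O(calibrate_sensor), and none forces O(~calibrate_sensor). So calibrate_sensor is neither obligatory nor forbidden under these norms.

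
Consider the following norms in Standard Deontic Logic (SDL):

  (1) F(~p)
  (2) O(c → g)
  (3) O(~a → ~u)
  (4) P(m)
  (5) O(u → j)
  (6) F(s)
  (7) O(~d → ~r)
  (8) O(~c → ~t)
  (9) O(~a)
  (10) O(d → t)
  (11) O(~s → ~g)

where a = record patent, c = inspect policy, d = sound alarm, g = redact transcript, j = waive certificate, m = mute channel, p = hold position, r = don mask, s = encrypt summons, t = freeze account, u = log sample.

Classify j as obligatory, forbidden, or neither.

Premise 5 is O(u → j), but O(u) is not derivable from the premises, so it does not yield O(j).
No premise or chain of K-axiom applications forces O(j), and none forces O(~j). So j is neither obligatory nor forbidden under these norms.

Neither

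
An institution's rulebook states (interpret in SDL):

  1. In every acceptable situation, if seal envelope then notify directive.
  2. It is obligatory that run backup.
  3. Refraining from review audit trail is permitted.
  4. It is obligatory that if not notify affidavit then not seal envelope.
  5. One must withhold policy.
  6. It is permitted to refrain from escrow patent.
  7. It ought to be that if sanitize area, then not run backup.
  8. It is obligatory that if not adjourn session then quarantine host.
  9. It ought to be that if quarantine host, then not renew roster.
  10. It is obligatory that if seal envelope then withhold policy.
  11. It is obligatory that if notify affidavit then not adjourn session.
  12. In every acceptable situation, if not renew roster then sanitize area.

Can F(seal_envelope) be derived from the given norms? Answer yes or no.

Premise 2 states O(run_backup) outright.
The contrapositive of premise 7 (O(sanitize_area → ¬run_backup)) is O(run_backup → ¬sanitize_area), and O(run_backup) is already established, so O(¬sanitize_area).
The contrapositive of premise 12 (O(¬renew_roster → sanitize_area)) is O(¬sanitize_area → renew_roster), and O(¬sanitize_area) is already established, so O(renew_roster).
Premise 9 is O(quarantine_host → ¬renew_roster); contrapositively O(renew_roster → ¬quarantine_host). Since O(renew_roster) holds, K gives O(¬quarantine_host).
The contrapositive of premise 8 (O(¬adjourn_session → quarantine_host)) is O(¬quarantine_host → adjourn_session), and O(¬quarantine_host) is already established, so O(adjourn_session).
Premise 11, O(notify_affidavit → ¬adjourn_session), contraposes to O(adjourn_session → ¬notify_affidavit); with O(adjourn_session) we get O(¬notify_affidavit).
From O(¬notify_affidavit) and premise 4, O(¬notify_affidavit → ¬seal_envelope), we obtain O(¬seal_envelope).
Premises 1, 3, 5, 6, 10 do not contribute to this derivation.
So O(¬seal_envelope) holds, i.e. F(seal_envelope). The claim follows.

Yes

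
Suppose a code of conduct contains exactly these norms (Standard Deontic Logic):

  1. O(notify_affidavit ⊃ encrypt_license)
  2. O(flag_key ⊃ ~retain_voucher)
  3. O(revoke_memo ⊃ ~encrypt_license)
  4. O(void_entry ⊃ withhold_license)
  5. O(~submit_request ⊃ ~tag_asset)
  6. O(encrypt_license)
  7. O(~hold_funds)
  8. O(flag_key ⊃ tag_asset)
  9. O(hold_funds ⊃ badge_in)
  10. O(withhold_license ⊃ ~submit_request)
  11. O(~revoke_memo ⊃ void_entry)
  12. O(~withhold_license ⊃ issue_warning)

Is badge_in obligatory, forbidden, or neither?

Premise 9 is O(hold_funds ⊃ badge_in), but O(hold_funds) is not derivable from the premises, so it does not yield O(badge_in).
No premise or chain of K-axiom applications forces O(badge_in), and none forces O(~badge_in). So badge_in is neither obligatory nor forbidden under these norms.

Neither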